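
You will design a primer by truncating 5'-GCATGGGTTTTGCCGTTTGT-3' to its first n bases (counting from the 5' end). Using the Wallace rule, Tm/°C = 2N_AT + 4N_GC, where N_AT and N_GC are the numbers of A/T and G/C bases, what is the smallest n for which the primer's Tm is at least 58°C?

n = 19

First 18 bases: GCATGGGTTTTGCCGTTT → Tm = 54°C (< 58°C)
First 19 bases: GCATGGGTTTTGCCGTTTG → Tm = 58°C (≥ 58°C)
Since every base adds ≥2°C, Tm only increases with n, so the threshold is first crossed at n = 19.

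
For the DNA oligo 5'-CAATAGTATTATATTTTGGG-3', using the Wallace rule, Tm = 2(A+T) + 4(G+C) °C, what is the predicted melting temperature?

50°C

Counting bases: A=6, T=9, G=4, C=1
A+T = 15, G+C = 5
Tm = 2×15 + 4×5 = 50°C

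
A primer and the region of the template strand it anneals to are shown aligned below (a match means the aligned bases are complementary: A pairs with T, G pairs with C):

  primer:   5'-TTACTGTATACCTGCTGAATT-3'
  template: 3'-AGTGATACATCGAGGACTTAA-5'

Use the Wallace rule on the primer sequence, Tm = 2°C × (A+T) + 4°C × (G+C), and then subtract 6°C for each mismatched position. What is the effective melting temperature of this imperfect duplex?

Primer base counts: A=5, T=9, G=3, C=4 → A+T=14, G+C=7
Perfect-match Tm = 2(14) + 4(7) = 28 + 28 = 56°C
Mismatches (positions where the bases are not complementary): 5 (at positions 2, 6, 8, 11, 14)
Effective Tm = 56 − 5×6 = 56 − 30 = 26°C

26°C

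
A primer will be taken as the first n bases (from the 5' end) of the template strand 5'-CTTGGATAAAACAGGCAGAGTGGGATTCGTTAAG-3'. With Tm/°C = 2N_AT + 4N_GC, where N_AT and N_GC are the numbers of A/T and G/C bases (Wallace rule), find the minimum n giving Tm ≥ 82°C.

First 27 bases: CTTGGATAAAACAGGCAGAGTGGGATT → Tm = 78°C (< 82°C)
First 28 bases: CTTGGATAAAACAGGCAGAGTGGGATTC → Tm = 82°C (≥ 82°C)
Since every base adds ≥2°C, Tm only increases with n, so the threshold is first crossed at n = 28.

n = 28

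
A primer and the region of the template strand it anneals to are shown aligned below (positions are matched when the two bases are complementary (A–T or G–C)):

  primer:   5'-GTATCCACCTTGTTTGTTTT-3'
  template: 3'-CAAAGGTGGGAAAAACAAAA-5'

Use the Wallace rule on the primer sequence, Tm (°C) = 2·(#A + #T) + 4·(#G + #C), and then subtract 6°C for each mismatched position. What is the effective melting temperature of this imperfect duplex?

Primer base counts: A=2, T=11, G=3, C=4 → A+T=13, G+C=7
Perfect-match Tm = 2(13) + 4(7) = 26 + 28 = 54°C
Mismatches (positions where the bases are not complementary): 3 (at positions 3, 10, 12)
Effective Tm = 54 − 3×6 = 54 − 18 = 36°C

36°C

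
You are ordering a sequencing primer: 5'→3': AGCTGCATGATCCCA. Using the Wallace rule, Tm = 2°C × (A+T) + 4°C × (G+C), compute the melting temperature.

46°C

Base counts: C=5, A=4, G=3, T=3
So N_AT = 7 and N_GC = 8.
Tm = 2(7) + 4(8) = 14 + 32 = 46°C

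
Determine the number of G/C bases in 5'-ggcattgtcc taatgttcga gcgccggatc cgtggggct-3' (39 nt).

Base counts: C=10, G=14, T=10, A=5
G+C = 14 + 10 = 24

24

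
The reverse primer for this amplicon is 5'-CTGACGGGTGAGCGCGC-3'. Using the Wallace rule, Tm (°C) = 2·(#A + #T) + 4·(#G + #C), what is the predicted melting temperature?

A=2, T=2, G=8, C=5
AT pairs contribute 4, GC pairs contribute 13.
Tm = 4·13 + 2·4 = 52 + 8 = 60°C

60°C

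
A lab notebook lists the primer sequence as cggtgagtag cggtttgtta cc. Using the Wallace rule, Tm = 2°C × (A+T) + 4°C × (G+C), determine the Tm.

68°C

Scanning the sequence gives C=4, T=7, A=3, G=8.
So N_AT = 10 and N_GC = 12.
Tm = 4·12 + 2·10 = 48 + 20 = 68°C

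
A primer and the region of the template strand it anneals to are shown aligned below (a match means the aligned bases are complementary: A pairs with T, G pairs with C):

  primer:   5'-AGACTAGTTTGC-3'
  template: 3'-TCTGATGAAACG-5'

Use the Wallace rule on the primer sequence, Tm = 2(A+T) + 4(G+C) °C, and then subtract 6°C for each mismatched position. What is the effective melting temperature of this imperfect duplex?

28°C

Primer base counts: A=3, T=4, G=3, C=2 → A+T=7, G+C=5
Perfect-match Tm = 2(7) + 4(5) = 14 + 20 = 34°C
Mismatches (positions where the bases are not complementary): 1 (at position 7)
Effective Tm = 34 − 1×6 = 34 − 6 = 28°C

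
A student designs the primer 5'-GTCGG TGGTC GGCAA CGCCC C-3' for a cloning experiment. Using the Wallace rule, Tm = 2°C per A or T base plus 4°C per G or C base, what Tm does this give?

74°C

Counting bases: T=3, C=8, G=8, A=2
So N_AT = 5 and N_GC = 16.
Tm = 2×5 + 4×16 = 74°C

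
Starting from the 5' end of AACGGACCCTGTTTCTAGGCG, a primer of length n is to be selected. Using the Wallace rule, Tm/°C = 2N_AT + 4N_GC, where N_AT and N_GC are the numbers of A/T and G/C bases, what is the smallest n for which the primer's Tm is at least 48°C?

n = 16

First 15 bases: AACGGACCCTGTTTC → Tm = 46°C (< 48°C)
First 16 bases: AACGGACCCTGTTTCT → Tm = 48°C (≥ 48°C)
Since every base adds ≥2°C, Tm only increases with n, so the threshold is first crossed at n = 16.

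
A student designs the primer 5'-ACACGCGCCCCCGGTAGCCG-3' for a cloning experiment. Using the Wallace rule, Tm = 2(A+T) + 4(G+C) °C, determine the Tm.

Scanning the sequence gives T=1, C=10, G=6, A=3.
AT pairs contribute 4, GC pairs contribute 16.
Tm = 2(4) + 4(16) = 8 + 64 = 72°C

72°C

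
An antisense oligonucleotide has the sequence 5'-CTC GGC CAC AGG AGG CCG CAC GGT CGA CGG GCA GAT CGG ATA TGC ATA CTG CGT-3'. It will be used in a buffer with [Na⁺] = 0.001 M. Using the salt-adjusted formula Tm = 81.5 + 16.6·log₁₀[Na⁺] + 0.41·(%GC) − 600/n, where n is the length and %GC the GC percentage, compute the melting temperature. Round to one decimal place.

Length n = 54. Counting bases: G=19, C=16, A=11, T=8
G+C = 35, so %GC = 35/54 × 100 = 64.815%
Salt term: 16.6 × (-3) = -49.8
GC term: 0.41 × 64.815 = 26.574; length term: −600/54 = −11.111
Tm = 81.5 + (-49.8) + 26.574 − 11.111 = 47.163 → 47.2°C

47.2°C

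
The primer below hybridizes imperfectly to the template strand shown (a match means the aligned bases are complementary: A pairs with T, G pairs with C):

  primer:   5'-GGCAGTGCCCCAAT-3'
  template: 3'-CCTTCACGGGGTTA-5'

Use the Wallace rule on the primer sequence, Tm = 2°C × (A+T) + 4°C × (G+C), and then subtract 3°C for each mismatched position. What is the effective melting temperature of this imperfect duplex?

43°C

Primer base counts: A=3, T=2, G=4, C=5 → A+T=5, G+C=9
Perfect-match Tm = 2(5) + 4(9) = 10 + 36 = 46°C
Mismatches (positions where the bases are not complementary): 1 (at position 3)
Effective Tm = 46 − 1×3 = 46 − 3 = 43°C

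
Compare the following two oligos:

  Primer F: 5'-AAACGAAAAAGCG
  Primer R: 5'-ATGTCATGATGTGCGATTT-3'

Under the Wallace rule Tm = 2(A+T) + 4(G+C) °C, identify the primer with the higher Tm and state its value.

Primer R, 52°C

Primer F: A+T=8, G+C=5 → Tm = 2(8)+4(5) = 36°C
Primer R: A+T=12, G+C=7 → Tm = 2(12)+4(7) = 52°C
36°C vs 52°C → primer R is higher.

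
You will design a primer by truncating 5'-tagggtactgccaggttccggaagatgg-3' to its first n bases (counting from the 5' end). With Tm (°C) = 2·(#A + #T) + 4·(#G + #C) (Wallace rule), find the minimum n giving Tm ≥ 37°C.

n = 12

First 11 bases: TAGGGTACTGC → Tm = 34°C (< 37°C)
First 12 bases: TAGGGTACTGCC → Tm = 38°C (≥ 37°C)
Each additional base adds 2°C (A/T) or 4°C (G/C), so Tm is non-decreasing in n; n = 12 is the first length to reach 37°C.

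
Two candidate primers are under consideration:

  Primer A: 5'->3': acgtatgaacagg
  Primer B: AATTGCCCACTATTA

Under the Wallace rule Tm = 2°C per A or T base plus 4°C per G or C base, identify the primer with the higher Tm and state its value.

Primer B, 40°C

Primer A: A+T=7, G+C=6 → Tm = 2(7)+4(6) = 38°C
Primer B: A+T=10, G+C=5 → Tm = 2(10)+4(5) = 40°C
38°C vs 40°C → primer B is higher.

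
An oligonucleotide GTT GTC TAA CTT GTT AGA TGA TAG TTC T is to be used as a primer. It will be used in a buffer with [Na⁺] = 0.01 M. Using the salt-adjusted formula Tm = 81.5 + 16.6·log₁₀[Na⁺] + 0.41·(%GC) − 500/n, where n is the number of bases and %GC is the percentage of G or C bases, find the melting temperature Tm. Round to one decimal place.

Length n = 28. C=3, G=6, A=6, T=13
G+C = 9, so %GC = 9/28 × 100 = 32.143%
Salt term: 16.6 × (-2) = -33.2
GC term: 0.41 × 32.143 = 13.179; length term: −500/28 = −17.857
Tm = 81.5 + (-33.2) + 13.179 − 17.857 = 43.622 → 43.6°C

43.6°C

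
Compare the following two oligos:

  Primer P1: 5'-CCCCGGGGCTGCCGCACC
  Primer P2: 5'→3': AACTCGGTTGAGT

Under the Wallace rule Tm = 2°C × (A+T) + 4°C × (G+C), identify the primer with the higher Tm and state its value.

Primer P1, 68°C

Primer P1: A+T=2, G+C=16 → Tm = 2(2)+4(16) = 68°C
Primer P2: A+T=7, G+C=6 → Tm = 2(7)+4(6) = 38°C
68°C vs 38°C → primer P1 is higher.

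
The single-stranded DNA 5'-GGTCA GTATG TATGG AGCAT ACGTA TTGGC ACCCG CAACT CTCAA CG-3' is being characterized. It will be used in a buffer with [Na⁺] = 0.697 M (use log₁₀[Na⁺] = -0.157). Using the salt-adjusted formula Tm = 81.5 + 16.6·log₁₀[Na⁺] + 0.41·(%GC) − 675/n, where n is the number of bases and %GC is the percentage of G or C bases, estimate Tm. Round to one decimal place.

85.5°C

Length n = 47. Scanning the sequence gives T=11, G=12, A=12, C=12.
G+C = 24, so %GC = 24/47 × 100 = 51.064%
Salt term: 16.6 × (-0.157) = -2.606
GC term: 0.41 × 51.064 = 20.936; length term: −675/47 = −14.362
Tm = 81.5 + (-2.606) + 20.936 − 14.362 = 85.468 → 85.5°C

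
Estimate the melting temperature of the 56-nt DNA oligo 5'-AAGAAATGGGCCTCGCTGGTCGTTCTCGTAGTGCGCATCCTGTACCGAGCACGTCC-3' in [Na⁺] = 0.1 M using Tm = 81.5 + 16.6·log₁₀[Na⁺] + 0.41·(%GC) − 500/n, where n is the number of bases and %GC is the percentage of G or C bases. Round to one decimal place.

80.1°C

Length n = 56. Scanning the sequence gives A=10, T=13, G=16, C=17.
G+C = 33, so %GC = 33/56 × 100 = 58.929%
Salt term: 16.6 × (-1) = -16.6
GC term: 0.41 × 58.929 = 24.161; length term: −500/56 = −8.929
Tm = 81.5 + (-16.6) + 24.161 − 8.929 = 80.132 → 80.1°C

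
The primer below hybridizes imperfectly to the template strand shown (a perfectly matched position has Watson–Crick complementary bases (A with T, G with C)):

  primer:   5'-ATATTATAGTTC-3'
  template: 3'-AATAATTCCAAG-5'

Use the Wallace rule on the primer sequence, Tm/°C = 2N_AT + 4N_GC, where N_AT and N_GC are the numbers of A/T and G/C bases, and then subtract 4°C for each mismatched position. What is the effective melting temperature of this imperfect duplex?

Primer base counts: A=4, T=6, G=1, C=1 → A+T=10, G+C=2
Perfect-match Tm = 2(10) + 4(2) = 20 + 8 = 28°C
Mismatches (positions where the bases are not complementary): 3 (at positions 1, 7, 8)
Effective Tm = 28 − 3×4 = 28 − 12 = 16°C

16°C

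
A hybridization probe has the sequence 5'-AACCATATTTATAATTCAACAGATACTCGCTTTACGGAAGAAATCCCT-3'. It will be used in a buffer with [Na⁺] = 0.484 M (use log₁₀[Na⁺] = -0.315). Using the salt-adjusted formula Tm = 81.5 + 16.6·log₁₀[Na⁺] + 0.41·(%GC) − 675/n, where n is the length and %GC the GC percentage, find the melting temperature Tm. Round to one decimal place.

75.9°C

Length n = 48. Base counts: C=11, A=18, G=5, T=14
G+C = 16, so %GC = 16/48 × 100 = 33.333%
Salt term: 16.6 × (-0.315) = -5.229
GC term: 0.41 × 33.333 = 13.667; length term: −675/48 = −14.062
Tm = 81.5 + (-5.229) + 13.667 − 14.062 = 75.876 → 75.9°C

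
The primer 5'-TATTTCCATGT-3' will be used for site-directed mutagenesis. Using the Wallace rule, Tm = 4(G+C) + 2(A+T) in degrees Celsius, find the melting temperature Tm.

Base counts: G=1, A=2, T=6, C=2
So N_AT = 8 and N_GC = 3.
Tm = 2(8) + 4(3) = 16 + 12 = 28°C

28°C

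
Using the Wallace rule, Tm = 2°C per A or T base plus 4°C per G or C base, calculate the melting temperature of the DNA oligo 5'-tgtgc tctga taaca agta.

52°C

Counting bases: G=4, T=6, A=6, C=3
So N_AT = 12 and N_GC = 7.
Tm = 2(12) + 4(7) = 24 + 28 = 52°C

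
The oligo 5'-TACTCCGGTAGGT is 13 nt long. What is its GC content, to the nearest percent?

54%

Counting bases: T=4, G=4, A=2, C=3
G+C = 4 + 3 = 7 out of 13 bases
%GC = 7/13 × 100 = 53.85% ≈ 54%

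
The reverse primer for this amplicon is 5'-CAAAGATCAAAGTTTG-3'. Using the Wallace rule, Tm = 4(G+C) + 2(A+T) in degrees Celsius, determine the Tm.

Scanning the sequence gives C=2, A=7, T=4, G=3.
So N_AT = 11 and N_GC = 5.
Tm = 2(11) + 4(5) = 22 + 20 = 42°C

42°C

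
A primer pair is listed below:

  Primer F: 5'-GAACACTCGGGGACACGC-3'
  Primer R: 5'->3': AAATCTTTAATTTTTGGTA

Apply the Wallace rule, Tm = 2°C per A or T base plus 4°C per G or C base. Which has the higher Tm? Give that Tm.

Primer F: A+T=6, G+C=12 → Tm = 2(6)+4(12) = 60°C
Primer R: A+T=16, G+C=3 → Tm = 2(16)+4(3) = 44°C
60°C vs 44°C → primer F is higher.

Primer F, 60°C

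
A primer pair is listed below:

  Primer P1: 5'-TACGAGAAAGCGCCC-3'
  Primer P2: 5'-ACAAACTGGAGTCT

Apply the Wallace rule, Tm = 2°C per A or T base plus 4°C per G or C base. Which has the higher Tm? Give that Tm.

Primer P1, 48°C

Primer P1: A+T=6, G+C=9 → Tm = 2(6)+4(9) = 48°C
Primer P2: A+T=8, G+C=6 → Tm = 2(8)+4(6) = 40°C
48°C vs 40°C → primer P1 is higher.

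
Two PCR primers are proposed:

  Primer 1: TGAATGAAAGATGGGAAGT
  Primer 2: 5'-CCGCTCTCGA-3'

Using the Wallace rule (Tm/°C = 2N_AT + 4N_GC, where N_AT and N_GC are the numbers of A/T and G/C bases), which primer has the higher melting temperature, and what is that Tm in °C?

Primer 1, 52°C

Primer 1: A+T=12, G+C=7 → Tm = 2(12)+4(7) = 52°C
Primer 2: A+T=3, G+C=7 → Tm = 2(3)+4(7) = 34°C
52°C vs 34°C → primer 1 is higher.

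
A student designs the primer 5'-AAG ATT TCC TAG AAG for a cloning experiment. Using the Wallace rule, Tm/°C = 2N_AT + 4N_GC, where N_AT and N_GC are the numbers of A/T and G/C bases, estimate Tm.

Base counts: C=2, G=3, T=4, A=6
So N_AT = 10 and N_GC = 5.
Tm = 2×10 + 4×5 = 40°C

40°C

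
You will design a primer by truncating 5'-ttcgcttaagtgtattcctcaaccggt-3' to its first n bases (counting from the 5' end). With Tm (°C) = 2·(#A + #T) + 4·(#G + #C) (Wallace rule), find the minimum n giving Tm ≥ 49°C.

First 17 bases: TTCGCTTAAGTGTATTC → Tm = 46°C (< 49°C)
First 18 bases: TTCGCTTAAGTGTATTCC → Tm = 50°C (≥ 49°C)
Each additional base adds 2°C (A/T) or 4°C (G/C), so Tm is non-decreasing in n; n = 18 is the first length to reach 49°C.

n = 18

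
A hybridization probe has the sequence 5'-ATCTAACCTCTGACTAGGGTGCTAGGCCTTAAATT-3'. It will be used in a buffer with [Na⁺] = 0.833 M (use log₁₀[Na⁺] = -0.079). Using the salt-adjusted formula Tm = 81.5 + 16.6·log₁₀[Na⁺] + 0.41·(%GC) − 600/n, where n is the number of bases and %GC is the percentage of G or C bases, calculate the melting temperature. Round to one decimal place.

Length n = 35. A=9, G=7, C=8, T=11
G+C = 15, so %GC = 15/35 × 100 = 42.857%
Salt term: 16.6 × (-0.079) = -1.311
GC term: 0.41 × 42.857 = 17.571; length term: −600/35 = −17.143
Tm = 81.5 + (-1.311) + 17.571 − 17.143 = 80.617 → 80.6°C

80.6°C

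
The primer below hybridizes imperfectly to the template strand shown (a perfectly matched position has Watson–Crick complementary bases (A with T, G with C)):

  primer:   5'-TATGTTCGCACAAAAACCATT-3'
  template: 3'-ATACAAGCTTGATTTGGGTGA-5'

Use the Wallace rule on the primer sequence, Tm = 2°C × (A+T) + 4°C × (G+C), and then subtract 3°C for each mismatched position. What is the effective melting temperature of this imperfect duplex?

44°C

Primer base counts: A=8, T=6, G=2, C=5 → A+T=14, G+C=7
Perfect-match Tm = 2(14) + 4(7) = 28 + 28 = 56°C
Mismatches (positions where the bases are not complementary): 4 (at positions 9, 12, 16, 20)
Effective Tm = 56 − 4×3 = 56 − 12 = 44°C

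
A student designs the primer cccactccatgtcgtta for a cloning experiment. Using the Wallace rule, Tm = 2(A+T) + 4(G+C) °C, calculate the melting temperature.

Base counts: A=3, C=7, G=2, T=5
AT pairs contribute 8, GC pairs contribute 9.
Tm = 2×8 + 4×9 = 52°C

52°C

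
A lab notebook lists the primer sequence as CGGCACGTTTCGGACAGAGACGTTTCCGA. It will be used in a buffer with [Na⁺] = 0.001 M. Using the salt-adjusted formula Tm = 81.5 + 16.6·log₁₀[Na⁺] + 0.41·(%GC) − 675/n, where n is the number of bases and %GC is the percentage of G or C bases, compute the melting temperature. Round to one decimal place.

32.5°C

Length n = 29. Scanning the sequence gives C=8, A=6, G=9, T=6.
G+C = 17, so %GC = 17/29 × 100 = 58.621%
Salt term: 16.6 × (-3) = -49.8
GC term: 0.41 × 58.621 = 24.035; length term: −675/29 = −23.276
Tm = 81.5 + (-49.8) + 24.035 − 23.276 = 32.459 → 32.5°C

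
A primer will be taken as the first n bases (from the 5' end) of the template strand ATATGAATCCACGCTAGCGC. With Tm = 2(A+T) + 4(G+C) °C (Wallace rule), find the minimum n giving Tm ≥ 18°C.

n = 8

First 7 bases: ATATGAA → Tm = 16°C (< 18°C)
First 8 bases: ATATGAAT → Tm = 18°C (≥ 18°C)
Since every base adds ≥2°C, Tm only increases with n, so the threshold is first crossed at n = 8.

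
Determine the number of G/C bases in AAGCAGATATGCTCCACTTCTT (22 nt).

9

A=6, G=3, T=7, C=6
Total G or C: 3 + 6 = 9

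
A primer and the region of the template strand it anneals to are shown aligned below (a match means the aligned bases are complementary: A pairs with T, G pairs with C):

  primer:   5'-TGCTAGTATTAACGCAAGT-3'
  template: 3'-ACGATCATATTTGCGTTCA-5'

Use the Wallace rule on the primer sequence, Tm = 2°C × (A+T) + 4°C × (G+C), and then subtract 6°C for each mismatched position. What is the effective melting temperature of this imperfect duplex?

46°C

Primer base counts: A=6, T=6, G=4, C=3 → A+T=12, G+C=7
Perfect-match Tm = 2(12) + 4(7) = 24 + 28 = 52°C
Mismatches (positions where the bases are not complementary): 1 (at position 10)
Effective Tm = 52 − 1×6 = 52 − 6 = 46°C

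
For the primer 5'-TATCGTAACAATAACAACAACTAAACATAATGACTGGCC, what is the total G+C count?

13

Counting bases: A=18, T=8, C=9, G=4
G+C = 4 + 9 = 13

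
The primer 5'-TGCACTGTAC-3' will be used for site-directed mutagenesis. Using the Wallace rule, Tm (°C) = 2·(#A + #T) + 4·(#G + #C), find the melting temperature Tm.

G=2, A=2, C=3, T=3
AT pairs contribute 5, GC pairs contribute 5.
Tm = 2(5) + 4(5) = 10 + 20 = 30°C

30°C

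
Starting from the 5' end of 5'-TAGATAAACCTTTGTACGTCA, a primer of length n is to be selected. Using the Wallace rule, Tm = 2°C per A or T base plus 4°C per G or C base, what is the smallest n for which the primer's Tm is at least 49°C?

First 18 bases: TAGATAAACCTTTGTACG → Tm = 48°C (< 49°C)
First 19 bases: TAGATAAACCTTTGTACGT → Tm = 50°C (≥ 49°C)
Each additional base adds 2°C (A/T) or 4°C (G/C), so Tm is non-decreasing in n; n = 19 is the first length to reach 49°C.

n = 19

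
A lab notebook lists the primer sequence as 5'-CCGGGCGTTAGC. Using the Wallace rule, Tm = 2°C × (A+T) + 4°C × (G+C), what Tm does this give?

42°C

T=2, G=5, C=4, A=1
A+T = 3, G+C = 9
Tm = 2(3) + 4(9) = 6 + 36 = 42°C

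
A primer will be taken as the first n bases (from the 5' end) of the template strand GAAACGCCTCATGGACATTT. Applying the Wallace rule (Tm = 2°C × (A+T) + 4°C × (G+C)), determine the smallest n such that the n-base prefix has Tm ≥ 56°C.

First 18 bases: GAAACGCCTCATGGACAT → Tm = 54°C (< 56°C)
First 19 bases: GAAACGCCTCATGGACATT → Tm = 56°C (≥ 56°C)
Each additional base adds 2°C (A/T) or 4°C (G/C), so Tm is non-decreasing in n; n = 19 is the first length to reach 56°C.

n = 19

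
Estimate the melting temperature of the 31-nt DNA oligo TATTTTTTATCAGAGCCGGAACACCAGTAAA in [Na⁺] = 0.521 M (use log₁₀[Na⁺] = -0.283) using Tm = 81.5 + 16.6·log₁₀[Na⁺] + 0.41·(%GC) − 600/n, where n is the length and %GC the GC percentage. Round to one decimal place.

72.0°C

Length n = 31. Base counts: G=5, A=11, C=6, T=9
G+C = 11, so %GC = 11/31 × 100 = 35.484%
Salt term: 16.6 × (-0.283) = -4.698
GC term: 0.41 × 35.484 = 14.548; length term: −600/31 = −19.355
Tm = 81.5 + (-4.698) + 14.548 − 19.355 = 71.995 → 72.0°C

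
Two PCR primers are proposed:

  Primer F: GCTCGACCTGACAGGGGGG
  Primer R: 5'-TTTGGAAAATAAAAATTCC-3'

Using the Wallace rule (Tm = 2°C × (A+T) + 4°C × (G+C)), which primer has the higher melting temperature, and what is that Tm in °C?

Primer F, 66°C

Primer F: A+T=5, G+C=14 → Tm = 2(5)+4(14) = 66°C
Primer R: A+T=15, G+C=4 → Tm = 2(15)+4(4) = 46°C
66°C vs 46°C → primer F is higher.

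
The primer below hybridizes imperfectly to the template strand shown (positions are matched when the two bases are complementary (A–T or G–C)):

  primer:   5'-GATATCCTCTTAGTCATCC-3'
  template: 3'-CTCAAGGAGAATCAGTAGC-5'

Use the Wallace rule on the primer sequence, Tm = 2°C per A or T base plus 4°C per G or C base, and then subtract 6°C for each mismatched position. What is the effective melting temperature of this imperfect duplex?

Primer base counts: A=4, T=7, G=2, C=6 → A+T=11, G+C=8
Perfect-match Tm = 2(11) + 4(8) = 22 + 32 = 54°C
Mismatches (positions where the bases are not complementary): 3 (at positions 3, 4, 19)
Effective Tm = 54 − 3×6 = 54 − 18 = 36°C

36°C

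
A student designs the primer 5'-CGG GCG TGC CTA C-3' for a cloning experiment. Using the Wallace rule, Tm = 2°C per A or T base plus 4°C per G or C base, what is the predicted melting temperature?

46°C

Counting bases: C=5, T=2, A=1, G=5
So N_AT = 3 and N_GC = 10.
Tm = 2(3) + 4(10) = 6 + 40 = 46°C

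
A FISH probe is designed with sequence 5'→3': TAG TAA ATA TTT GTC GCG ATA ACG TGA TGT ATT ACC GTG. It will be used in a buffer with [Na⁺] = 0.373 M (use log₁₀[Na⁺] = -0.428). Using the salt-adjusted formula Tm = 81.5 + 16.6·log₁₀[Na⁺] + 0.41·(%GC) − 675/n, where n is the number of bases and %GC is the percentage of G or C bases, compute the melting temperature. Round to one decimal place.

71.8°C

Length n = 39. Base counts: G=9, A=11, C=5, T=14
G+C = 14, so %GC = 14/39 × 100 = 35.897%
Salt term: 16.6 × (-0.428) = -7.105
GC term: 0.41 × 35.897 = 14.718; length term: −675/39 = −17.308
Tm = 81.5 + (-7.105) + 14.718 − 17.308 = 71.805 → 71.8°C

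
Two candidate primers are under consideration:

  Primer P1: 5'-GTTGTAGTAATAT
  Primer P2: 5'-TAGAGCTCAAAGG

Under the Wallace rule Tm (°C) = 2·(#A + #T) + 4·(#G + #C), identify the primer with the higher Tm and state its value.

Primer P2, 38°C

Primer P1: A+T=10, G+C=3 → Tm = 2(10)+4(3) = 32°C
Primer P2: A+T=7, G+C=6 → Tm = 2(7)+4(6) = 38°C
32°C vs 38°C → primer P2 is higher.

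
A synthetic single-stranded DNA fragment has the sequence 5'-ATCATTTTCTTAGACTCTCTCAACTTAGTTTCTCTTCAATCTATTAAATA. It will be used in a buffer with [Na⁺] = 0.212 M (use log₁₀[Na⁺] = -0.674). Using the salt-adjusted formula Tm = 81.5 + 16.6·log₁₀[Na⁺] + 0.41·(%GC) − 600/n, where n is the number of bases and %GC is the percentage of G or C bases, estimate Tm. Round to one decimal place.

Length n = 50. Counting bases: T=23, C=11, A=14, G=2
G+C = 13, so %GC = 13/50 × 100 = 26%
Salt term: 16.6 × (-0.674) = -11.188
GC term: 0.41 × 26 = 10.66; length term: −600/50 = −12
Tm = 81.5 + (-11.188) + 10.66 − 12 = 68.972 → 69.0°C

69.0°C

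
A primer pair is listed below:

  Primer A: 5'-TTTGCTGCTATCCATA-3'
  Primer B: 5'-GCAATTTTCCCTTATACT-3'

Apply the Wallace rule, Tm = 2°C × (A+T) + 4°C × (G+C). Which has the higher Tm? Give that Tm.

Primer B, 48°C

Primer A: A+T=10, G+C=6 → Tm = 2(10)+4(6) = 44°C
Primer B: A+T=12, G+C=6 → Tm = 2(12)+4(6) = 48°C
44°C vs 48°C → primer B is higher.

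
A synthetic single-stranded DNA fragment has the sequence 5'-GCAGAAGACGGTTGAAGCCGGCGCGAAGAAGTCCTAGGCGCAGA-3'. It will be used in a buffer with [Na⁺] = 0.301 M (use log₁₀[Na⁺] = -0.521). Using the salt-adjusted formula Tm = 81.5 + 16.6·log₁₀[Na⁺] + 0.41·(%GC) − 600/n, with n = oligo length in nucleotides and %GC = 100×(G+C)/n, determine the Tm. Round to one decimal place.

84.4°C

Length n = 44. Counting bases: T=4, C=10, G=17, A=13
G+C = 27, so %GC = 27/44 × 100 = 61.364%
Salt term: 16.6 × (-0.521) = -8.649
GC term: 0.41 × 61.364 = 25.159; length term: −600/44 = −13.636
Tm = 81.5 + (-8.649) + 25.159 − 13.636 = 84.374 → 84.4°C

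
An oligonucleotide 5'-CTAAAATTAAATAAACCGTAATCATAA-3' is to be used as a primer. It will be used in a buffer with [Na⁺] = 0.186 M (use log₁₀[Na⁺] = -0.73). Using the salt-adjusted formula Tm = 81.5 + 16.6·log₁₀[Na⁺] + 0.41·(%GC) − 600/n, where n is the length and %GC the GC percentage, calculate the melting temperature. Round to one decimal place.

Length n = 27. T=7, G=1, A=15, C=4
G+C = 5, so %GC = 5/27 × 100 = 18.519%
Salt term: 16.6 × (-0.73) = -12.118
GC term: 0.41 × 18.519 = 7.593; length term: −600/27 = −22.222
Tm = 81.5 + (-12.118) + 7.593 − 22.222 = 54.753 → 54.8°C

54.8°C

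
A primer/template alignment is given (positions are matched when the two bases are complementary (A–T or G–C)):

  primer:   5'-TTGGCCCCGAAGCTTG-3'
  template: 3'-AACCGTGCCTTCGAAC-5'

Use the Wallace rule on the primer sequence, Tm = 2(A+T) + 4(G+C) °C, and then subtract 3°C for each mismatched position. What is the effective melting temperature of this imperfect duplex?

Primer base counts: A=2, T=4, G=5, C=5 → A+T=6, G+C=10
Perfect-match Tm = 2(6) + 4(10) = 12 + 40 = 52°C
Mismatches (positions where the bases are not complementary): 2 (at positions 6, 8)
Effective Tm = 52 − 2×3 = 52 − 6 = 46°C

46°C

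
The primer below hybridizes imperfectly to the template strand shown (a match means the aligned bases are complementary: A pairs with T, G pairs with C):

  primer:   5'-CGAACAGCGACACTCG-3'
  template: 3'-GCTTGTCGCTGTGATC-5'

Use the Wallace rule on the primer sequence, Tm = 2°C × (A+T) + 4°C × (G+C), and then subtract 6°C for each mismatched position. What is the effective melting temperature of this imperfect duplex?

46°C

Primer base counts: A=5, T=1, G=4, C=6 → A+T=6, G+C=10
Perfect-match Tm = 2(6) + 4(10) = 12 + 40 = 52°C
Mismatches (positions where the bases are not complementary): 1 (at position 15)
Effective Tm = 52 − 1×6 = 52 − 6 = 46°C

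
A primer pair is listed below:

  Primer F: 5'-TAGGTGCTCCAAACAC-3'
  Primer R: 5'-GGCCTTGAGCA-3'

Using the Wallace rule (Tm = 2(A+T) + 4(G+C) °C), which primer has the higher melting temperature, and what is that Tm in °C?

Primer F: A+T=8, G+C=8 → Tm = 2(8)+4(8) = 48°C
Primer R: A+T=4, G+C=7 → Tm = 2(4)+4(7) = 36°C
48°C vs 36°C → primer F is higher.

Primer F, 48°C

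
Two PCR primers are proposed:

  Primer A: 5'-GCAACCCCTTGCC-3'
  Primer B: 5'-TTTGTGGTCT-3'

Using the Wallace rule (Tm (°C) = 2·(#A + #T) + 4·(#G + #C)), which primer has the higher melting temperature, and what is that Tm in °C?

Primer A: A+T=4, G+C=9 → Tm = 2(4)+4(9) = 44°C
Primer B: A+T=6, G+C=4 → Tm = 2(6)+4(4) = 28°C
44°C vs 28°C → primer A is higher.

Primer A, 44°C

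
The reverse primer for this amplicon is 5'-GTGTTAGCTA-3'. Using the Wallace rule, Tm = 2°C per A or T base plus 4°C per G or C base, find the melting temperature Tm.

28°C

Base counts: C=1, A=2, T=4, G=3
A+T = 6, G+C = 4
Tm = 4·4 + 2·6 = 16 + 12 = 28°C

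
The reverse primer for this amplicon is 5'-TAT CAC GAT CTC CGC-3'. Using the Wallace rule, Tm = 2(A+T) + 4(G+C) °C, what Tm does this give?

Base counts: C=6, T=4, A=3, G=2
AT pairs contribute 7, GC pairs contribute 8.
Tm = 2×7 + 4×8 = 46°C

46°C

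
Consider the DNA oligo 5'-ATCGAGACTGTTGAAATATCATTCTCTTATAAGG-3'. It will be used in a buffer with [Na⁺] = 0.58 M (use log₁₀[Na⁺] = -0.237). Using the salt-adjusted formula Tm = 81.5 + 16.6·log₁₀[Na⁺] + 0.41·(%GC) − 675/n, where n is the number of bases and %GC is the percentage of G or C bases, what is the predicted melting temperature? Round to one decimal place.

71.0°C

Length n = 34. Scanning the sequence gives A=11, T=12, G=6, C=5.
G+C = 11, so %GC = 11/34 × 100 = 32.353%
Salt term: 16.6 × (-0.237) = -3.934
GC term: 0.41 × 32.353 = 13.265; length term: −675/34 = −19.853
Tm = 81.5 + (-3.934) + 13.265 − 19.853 = 70.978 → 71.0°C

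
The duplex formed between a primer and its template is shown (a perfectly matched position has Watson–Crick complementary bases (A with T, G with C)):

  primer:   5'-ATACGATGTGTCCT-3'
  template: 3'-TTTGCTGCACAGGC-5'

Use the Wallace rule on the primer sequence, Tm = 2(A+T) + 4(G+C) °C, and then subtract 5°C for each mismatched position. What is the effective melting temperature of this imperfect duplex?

Primer base counts: A=3, T=5, G=3, C=3 → A+T=8, G+C=6
Perfect-match Tm = 2(8) + 4(6) = 16 + 24 = 40°C
Mismatches (positions where the bases are not complementary): 3 (at positions 2, 7, 14)
Effective Tm = 40 − 3×5 = 40 − 15 = 25°C

25°C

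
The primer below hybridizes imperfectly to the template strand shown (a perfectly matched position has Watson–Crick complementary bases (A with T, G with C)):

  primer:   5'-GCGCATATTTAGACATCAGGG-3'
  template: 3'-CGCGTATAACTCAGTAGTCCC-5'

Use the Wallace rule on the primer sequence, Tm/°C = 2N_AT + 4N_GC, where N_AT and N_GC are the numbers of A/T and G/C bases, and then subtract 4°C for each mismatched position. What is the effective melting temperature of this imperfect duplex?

54°C

Primer base counts: A=6, T=5, G=6, C=4 → A+T=11, G+C=10
Perfect-match Tm = 2(11) + 4(10) = 22 + 40 = 62°C
Mismatches (positions where the bases are not complementary): 2 (at positions 10, 13)
Effective Tm = 62 − 2×4 = 62 − 8 = 54°C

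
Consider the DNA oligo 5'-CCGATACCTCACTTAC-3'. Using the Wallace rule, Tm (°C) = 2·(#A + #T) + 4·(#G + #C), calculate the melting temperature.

Counting bases: A=4, G=1, T=4, C=7
So N_AT = 8 and N_GC = 8.
Tm = 4·8 + 2·8 = 32 + 16 = 48°C

48°C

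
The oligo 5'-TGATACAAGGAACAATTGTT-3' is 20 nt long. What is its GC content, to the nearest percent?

T=6, G=4, A=8, C=2
G+C = 4 + 2 = 6 out of 20 bases
%GC = 6/20 × 100 = 30% ≈ 30%

30%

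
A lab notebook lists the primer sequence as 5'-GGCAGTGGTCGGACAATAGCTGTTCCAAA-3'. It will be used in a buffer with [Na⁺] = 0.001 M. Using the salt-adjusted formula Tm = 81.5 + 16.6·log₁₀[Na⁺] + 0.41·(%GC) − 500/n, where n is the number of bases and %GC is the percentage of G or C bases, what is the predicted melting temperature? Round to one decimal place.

35.7°C

Length n = 29. T=6, C=6, G=9, A=8
G+C = 15, so %GC = 15/29 × 100 = 51.724%
Salt term: 16.6 × (-3) = -49.8
GC term: 0.41 × 51.724 = 21.207; length term: −500/29 = −17.241
Tm = 81.5 + (-49.8) + 21.207 − 17.241 = 35.666 → 35.7°C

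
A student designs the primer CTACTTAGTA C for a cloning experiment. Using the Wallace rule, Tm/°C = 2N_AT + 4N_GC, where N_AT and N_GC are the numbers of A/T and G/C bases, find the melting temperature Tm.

Counting bases: G=1, C=3, A=3, T=4
AT pairs contribute 7, GC pairs contribute 4.
Tm = 2(7) + 4(4) = 14 + 16 = 30°C

30°C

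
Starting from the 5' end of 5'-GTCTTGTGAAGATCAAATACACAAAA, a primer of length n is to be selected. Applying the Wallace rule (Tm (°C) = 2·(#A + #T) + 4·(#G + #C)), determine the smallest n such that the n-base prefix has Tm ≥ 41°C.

n = 15

First 14 bases: GTCTTGTGAAGATC → Tm = 40°C (< 41°C)
First 15 bases: GTCTTGTGAAGATCA → Tm = 42°C (≥ 41°C)
Since every base adds ≥2°C, Tm only increases with n, so the threshold is first crossed at n = 15.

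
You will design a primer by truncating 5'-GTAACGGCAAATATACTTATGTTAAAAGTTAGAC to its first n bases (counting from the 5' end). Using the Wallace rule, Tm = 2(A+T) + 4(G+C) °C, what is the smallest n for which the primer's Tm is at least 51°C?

First 19 bases: GTAACGGCAAATATACTTA → Tm = 50°C (< 51°C)
First 20 bases: GTAACGGCAAATATACTTAT → Tm = 52°C (≥ 51°C)
Since every base adds ≥2°C, Tm only increases with n, so the threshold is first crossed at n = 20.

n = 20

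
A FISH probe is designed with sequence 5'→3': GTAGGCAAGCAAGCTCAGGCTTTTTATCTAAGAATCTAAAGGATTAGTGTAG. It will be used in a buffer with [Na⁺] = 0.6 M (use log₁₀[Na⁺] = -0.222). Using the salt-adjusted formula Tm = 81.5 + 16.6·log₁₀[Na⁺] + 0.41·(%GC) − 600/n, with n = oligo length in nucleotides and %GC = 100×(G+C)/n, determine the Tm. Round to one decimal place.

82.0°C

Length n = 52. Scanning the sequence gives T=15, C=7, A=17, G=13.
G+C = 20, so %GC = 20/52 × 100 = 38.462%
Salt term: 16.6 × (-0.222) = -3.685
GC term: 0.41 × 38.462 = 15.769; length term: −600/52 = −11.538
Tm = 81.5 + (-3.685) + 15.769 − 11.538 = 82.046 → 82.0°C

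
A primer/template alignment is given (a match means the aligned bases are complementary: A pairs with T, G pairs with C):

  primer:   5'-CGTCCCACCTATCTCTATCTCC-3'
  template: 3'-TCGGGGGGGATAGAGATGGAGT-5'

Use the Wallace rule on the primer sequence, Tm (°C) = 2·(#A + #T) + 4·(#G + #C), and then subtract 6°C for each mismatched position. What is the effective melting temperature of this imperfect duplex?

Primer base counts: A=3, T=7, G=1, C=11 → A+T=10, G+C=12
Perfect-match Tm = 2(10) + 4(12) = 20 + 48 = 68°C
Mismatches (positions where the bases are not complementary): 5 (at positions 1, 3, 7, 18, 22)
Effective Tm = 68 − 5×6 = 68 − 30 = 38°C

38°C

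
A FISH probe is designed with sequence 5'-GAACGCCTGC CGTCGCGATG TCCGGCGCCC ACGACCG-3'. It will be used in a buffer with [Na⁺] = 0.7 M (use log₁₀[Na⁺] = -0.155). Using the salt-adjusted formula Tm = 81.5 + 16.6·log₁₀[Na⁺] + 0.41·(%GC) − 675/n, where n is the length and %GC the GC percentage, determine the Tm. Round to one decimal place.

Length n = 37. Base counts: A=5, C=16, G=12, T=4
G+C = 28, so %GC = 28/37 × 100 = 75.676%
Salt term: 16.6 × (-0.155) = -2.573
GC term: 0.41 × 75.676 = 31.027; length term: −675/37 = −18.243
Tm = 81.5 + (-2.573) + 31.027 − 18.243 = 91.711 → 91.7°C

91.7°C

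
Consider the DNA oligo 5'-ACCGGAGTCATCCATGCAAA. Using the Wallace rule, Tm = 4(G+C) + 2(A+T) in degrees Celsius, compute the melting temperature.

Counting bases: G=4, C=6, T=3, A=7
AT pairs contribute 10, GC pairs contribute 10.
Tm = 4·10 + 2·10 = 40 + 20 = 60°C

60°C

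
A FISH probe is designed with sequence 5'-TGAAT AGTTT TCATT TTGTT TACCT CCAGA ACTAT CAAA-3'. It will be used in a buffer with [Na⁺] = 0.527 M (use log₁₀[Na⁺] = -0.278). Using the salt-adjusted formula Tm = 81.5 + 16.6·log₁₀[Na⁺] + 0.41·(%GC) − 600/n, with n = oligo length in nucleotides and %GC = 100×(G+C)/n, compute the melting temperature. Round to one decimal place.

Length n = 39. Scanning the sequence gives A=12, T=16, C=7, G=4.
G+C = 11, so %GC = 11/39 × 100 = 28.205%
Salt term: 16.6 × (-0.278) = -4.615
GC term: 0.41 × 28.205 = 11.564; length term: −600/39 = −15.385
Tm = 81.5 + (-4.615) + 11.564 − 15.385 = 73.064 → 73.1°C

73.1°C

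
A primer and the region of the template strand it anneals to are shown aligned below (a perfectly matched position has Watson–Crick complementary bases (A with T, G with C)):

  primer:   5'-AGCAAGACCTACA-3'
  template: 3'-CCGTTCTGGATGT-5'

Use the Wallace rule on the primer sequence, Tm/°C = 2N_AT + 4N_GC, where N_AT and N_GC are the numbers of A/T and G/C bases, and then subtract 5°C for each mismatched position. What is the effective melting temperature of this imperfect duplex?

Primer base counts: A=6, T=1, G=2, C=4 → A+T=7, G+C=6
Perfect-match Tm = 2(7) + 4(6) = 14 + 24 = 38°C
Mismatches (positions where the bases are not complementary): 1 (at position 1)
Effective Tm = 38 − 1×5 = 38 − 5 = 33°C

33°C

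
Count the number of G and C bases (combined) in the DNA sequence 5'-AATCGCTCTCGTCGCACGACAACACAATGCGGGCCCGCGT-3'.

Base counts: T=6, C=15, A=9, G=10
G+C = 10 + 15 = 25

25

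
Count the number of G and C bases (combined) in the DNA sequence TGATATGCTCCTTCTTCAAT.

Counting bases: A=4, T=9, C=5, G=2
G+C = 2 + 5 = 7

7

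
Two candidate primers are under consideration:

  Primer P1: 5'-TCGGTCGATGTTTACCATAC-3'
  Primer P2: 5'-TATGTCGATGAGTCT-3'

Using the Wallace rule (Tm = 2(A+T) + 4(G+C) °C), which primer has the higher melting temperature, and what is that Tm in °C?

Primer P1: A+T=11, G+C=9 → Tm = 2(11)+4(9) = 58°C
Primer P2: A+T=9, G+C=6 → Tm = 2(9)+4(6) = 42°C
58°C vs 42°C → primer P1 is higher.

Primer P1, 58°C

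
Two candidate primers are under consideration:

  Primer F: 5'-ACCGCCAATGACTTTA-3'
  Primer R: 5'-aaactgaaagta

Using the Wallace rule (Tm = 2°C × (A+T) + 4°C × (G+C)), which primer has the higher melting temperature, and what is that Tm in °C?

Primer F: A+T=9, G+C=7 → Tm = 2(9)+4(7) = 46°C
Primer R: A+T=9, G+C=3 → Tm = 2(9)+4(3) = 30°C
46°C vs 30°C → primer F is higher.

Primer F, 46°C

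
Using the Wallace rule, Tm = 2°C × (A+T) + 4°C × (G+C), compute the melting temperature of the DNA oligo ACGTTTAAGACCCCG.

Counting bases: T=3, C=5, A=4, G=3
AT pairs contribute 7, GC pairs contribute 8.
Tm = 4·8 + 2·7 = 32 + 14 = 46°C

46°C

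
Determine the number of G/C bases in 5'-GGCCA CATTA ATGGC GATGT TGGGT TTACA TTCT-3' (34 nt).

15

Counting bases: A=7, T=12, G=9, C=6
Total G or C: 9 + 6 = 15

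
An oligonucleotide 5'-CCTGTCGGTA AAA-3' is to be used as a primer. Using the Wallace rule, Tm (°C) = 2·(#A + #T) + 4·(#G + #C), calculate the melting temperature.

Scanning the sequence gives C=3, A=4, T=3, G=3.
A+T = 7, G+C = 6
Tm = 4·6 + 2·7 = 24 + 14 = 38°C

38°C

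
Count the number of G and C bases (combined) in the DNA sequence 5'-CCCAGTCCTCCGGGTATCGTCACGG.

17

Base counts: G=7, T=5, A=3, C=10
Total G or C: 7 + 10 = 17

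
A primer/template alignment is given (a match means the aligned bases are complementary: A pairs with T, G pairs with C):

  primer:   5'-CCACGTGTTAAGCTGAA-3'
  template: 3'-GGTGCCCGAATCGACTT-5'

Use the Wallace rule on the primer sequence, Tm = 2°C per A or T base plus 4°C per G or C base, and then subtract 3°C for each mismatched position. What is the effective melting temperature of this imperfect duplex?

41°C

Primer base counts: A=5, T=4, G=4, C=4 → A+T=9, G+C=8
Perfect-match Tm = 2(9) + 4(8) = 18 + 32 = 50°C
Mismatches (positions where the bases are not complementary): 3 (at positions 6, 8, 10)
Effective Tm = 50 − 3×3 = 50 − 9 = 41°C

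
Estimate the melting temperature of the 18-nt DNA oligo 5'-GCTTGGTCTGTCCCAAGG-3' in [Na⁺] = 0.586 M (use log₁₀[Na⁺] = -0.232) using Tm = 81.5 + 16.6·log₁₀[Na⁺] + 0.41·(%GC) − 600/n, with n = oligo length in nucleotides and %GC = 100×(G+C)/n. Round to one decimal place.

69.4°C

Length n = 18. Scanning the sequence gives A=2, G=6, C=5, T=5.
G+C = 11, so %GC = 11/18 × 100 = 61.111%
Salt term: 16.6 × (-0.232) = -3.851
GC term: 0.41 × 61.111 = 25.056; length term: −600/18 = −33.333
Tm = 81.5 + (-3.851) + 25.056 − 33.333 = 69.372 → 69.4°C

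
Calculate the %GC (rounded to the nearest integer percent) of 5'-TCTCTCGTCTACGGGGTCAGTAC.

57%

Scanning the sequence gives A=3, C=7, G=6, T=7.
G+C = 6 + 7 = 13 out of 23 bases
%GC = 13/23 × 100 = 56.52% ≈ 57%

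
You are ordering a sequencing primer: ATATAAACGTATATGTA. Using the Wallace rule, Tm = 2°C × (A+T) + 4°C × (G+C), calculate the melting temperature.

40°C

A=8, C=1, T=6, G=2
AT pairs contribute 14, GC pairs contribute 3.
Tm = 2×14 + 4×3 = 40°C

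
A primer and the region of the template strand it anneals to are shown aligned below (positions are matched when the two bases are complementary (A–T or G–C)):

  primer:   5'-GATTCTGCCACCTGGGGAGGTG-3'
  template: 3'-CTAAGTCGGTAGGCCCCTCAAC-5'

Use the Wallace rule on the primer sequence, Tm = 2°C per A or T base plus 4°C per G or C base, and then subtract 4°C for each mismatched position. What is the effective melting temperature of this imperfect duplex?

Primer base counts: A=3, T=5, G=9, C=5 → A+T=8, G+C=14
Perfect-match Tm = 2(8) + 4(14) = 16 + 56 = 72°C
Mismatches (positions where the bases are not complementary): 4 (at positions 6, 11, 13, 20)
Effective Tm = 72 − 4×4 = 72 − 16 = 56°C

56°C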